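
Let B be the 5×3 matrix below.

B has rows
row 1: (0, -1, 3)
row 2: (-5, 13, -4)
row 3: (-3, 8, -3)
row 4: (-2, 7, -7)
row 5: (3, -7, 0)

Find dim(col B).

Row reduce to echelon form.
Swap R1 ↔ R2
R3 ← R3 − (3/5)·R1: [0, 1/5, -3/5]
R4 ← R4 − (2/5)·R1: [0, 9/5, -27/5]
R5 ← R5 + (3/5)·R1: [0, 4/5, -12/5]
R3 ← R3 + (1/5)·R2: [0, 0, 0]
R4 ← R4 + (9/5)·R2: [0, 0, 0]
R5 ← R5 + (4/5)·R2: [0, 0, 0]
Echelon form has 2 nonzero rows, so rank(B) = 2.
The column space has dimension equal to the rank: 2.

2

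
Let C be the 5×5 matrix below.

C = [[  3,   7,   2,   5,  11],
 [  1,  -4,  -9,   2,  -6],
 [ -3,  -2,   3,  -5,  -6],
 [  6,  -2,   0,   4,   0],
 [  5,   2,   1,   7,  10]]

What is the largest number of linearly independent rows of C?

5

Row reduce to echelon form.
R2 ← R2 − (1/3)·R1: [0, -19/3, -29/3, 1/3, -29/3]
R3 ← R3 + R1: [0, 5, 5, 0, 5]
R4 ← R4 − (2)·R1: [0, -16, -4, -6, -22]
R5 ← R5 − (5/3)·R1: [0, -29/3, -7/3, -4/3, -25/3]
R3 ← R3 + (15/19)·R2: [0, 0, -50/19, 5/19, -50/19]
R4 ← R4 − (48/19)·R2: [0, 0, 388/19, -130/19, 46/19]
R5 ← R5 − (29/19)·R2: [0, 0, 236/19, -35/19, 122/19]
R4 ← R4 + (194/25)·R3: [0, 0, 0, -24/5, -18]
R5 ← R5 + (118/25)·R3: [0, 0, 0, -3/5, -6]
R5 ← R5 − (1/8)·R4: [0, 0, 0, 0, -15/4]
Echelon form has 5 nonzero rows, so rank(C) = 5.
The rank gives the maximum number of linearly independent rows: 5.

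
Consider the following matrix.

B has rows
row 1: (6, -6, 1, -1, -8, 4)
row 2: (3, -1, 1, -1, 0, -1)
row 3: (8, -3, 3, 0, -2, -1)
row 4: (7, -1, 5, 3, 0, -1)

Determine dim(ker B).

Row reduce to echelon form.
R2 ← R2 − (1/2)·R1: [0, 2, 1/2, -1/2, 4, -3]
R3 ← R3 − (4/3)·R1: [0, 5, 5/3, 4/3, 26/3, -19/3]
R4 ← R4 − (7/6)·R1: [0, 6, 23/6, 25/6, 28/3, -17/3]
R3 ← R3 − (5/2)·R2: [0, 0, 5/12, 31/12, -4/3, 7/6]
R4 ← R4 − (3)·R2: [0, 0, 7/3, 17/3, -8/3, 10/3]
R4 ← R4 − (28/5)·R3: [0, 0, 0, -44/5, 24/5, -16/5]
4 nonzero rows, so rank(B) = 4.
B has 6 columns; by rank–nullity, nullity = 6 − 4 = 2.

2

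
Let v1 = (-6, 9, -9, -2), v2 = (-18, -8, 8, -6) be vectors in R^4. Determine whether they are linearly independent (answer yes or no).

Form the matrix with these vectors as rows and row reduce.
R2 ← R2 − (3)·R1: [0, -35, 35, 0]
2 nonzero rows, so the 2 vectors span a space of dimension 2.
Since 2 = 2, the vectors are linearly independent.

yes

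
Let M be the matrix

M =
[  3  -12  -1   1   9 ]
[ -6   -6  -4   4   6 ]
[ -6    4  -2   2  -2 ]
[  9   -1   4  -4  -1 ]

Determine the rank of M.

Row reduce to echelon form.
R2 ← R2 + (2)·R1: [0, -30, -6, 6, 24]
R3 ← R3 + (2)·R1: [0, -20, -4, 4, 16]
R4 ← R4 − (3)·R1: [0, 35, 7, -7, -28]
R3 ← R3 − (2/3)·R2: [0, 0, 0, 0, 0]
R4 ← R4 + (7/6)·R2: [0, 0, 0, 0, 0]
Echelon form has 2 nonzero rows, so rank(M) = 2.

2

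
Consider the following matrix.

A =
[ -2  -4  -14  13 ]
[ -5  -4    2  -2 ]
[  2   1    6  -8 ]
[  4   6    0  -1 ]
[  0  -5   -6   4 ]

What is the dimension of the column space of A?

Row reduce to echelon form.
R2 ← R2 − (5/2)·R1: [0, 6, 37, -69/2]
R3 ← R3 + R1: [0, -3, -8, 5]
R4 ← R4 + (2)·R1: [0, -2, -28, 25]
R3 ← R3 + (1/2)·R2: [0, 0, 21/2, -49/4]
R4 ← R4 + (1/3)·R2: [0, 0, -47/3, 27/2]
R5 ← R5 + (5/6)·R2: [0, 0, 149/6, -99/4]
R4 ← R4 + (94/63)·R3: [0, 0, 0, -43/9]
R5 ← R5 − (149/63)·R3: [0, 0, 0, 38/9]
R5 ← R5 + (38/43)·R4: [0, 0, 0, 0]
Echelon form has 4 nonzero rows, so rank(A) = 4.
The column space has dimension equal to the rank: 4.

4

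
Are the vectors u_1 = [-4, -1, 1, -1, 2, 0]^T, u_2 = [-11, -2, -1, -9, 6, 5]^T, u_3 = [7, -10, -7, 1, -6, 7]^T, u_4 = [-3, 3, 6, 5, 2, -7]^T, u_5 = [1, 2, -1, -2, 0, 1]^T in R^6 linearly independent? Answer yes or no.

Form the matrix with these vectors as rows and row reduce.
R2 ← R2 − (11/4)·R1: [0, 3/4, -15/4, -25/4, 1/2, 5]
R3 ← R3 + (7/4)·R1: [0, -47/4, -21/4, -3/4, -5/2, 7]
R4 ← R4 − (3/4)·R1: [0, 15/4, 21/4, 23/4, 1/2, -7]
R5 ← R5 + (1/4)·R1: [0, 7/4, -3/4, -9/4, 1/2, 1]
R3 ← R3 + (47/3)·R2: [0, 0, -64, -296/3, 16/3, 256/3]
R4 ← R4 − (5)·R2: [0, 0, 24, 37, -2, -32]
R5 ← R5 − (7/3)·R2: [0, 0, 8, 37/3, -2/3, -32/3]
R4 ← R4 + (3/8)·R3: [0, 0, 0, 0, 0, 0]
R5 ← R5 + (1/8)·R3: [0, 0, 0, 0, 0, 0]
3 nonzero rows, so the 5 vectors span a space of dimension 3.
Since 3 < 5, the vectors are linearly dependent.

no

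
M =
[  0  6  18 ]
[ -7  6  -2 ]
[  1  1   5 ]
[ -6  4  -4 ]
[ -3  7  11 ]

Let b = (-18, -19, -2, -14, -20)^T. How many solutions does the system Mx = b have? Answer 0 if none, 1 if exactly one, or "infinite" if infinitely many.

Row reduce the augmented matrix [M | b].
Swap R1 ↔ R2
R3 ← R3 + (1/7)·R1: [0, 13/7, 33/7, -33/7]
R4 ← R4 − (6/7)·R1: [0, -8/7, -16/7, 16/7]
R5 ← R5 − (3/7)·R1: [0, 31/7, 83/7, -83/7]
R3 ← R3 − (13/42)·R2: [0, 0, -6/7, 6/7]
R4 ← R4 + (4/21)·R2: [0, 0, 8/7, -8/7]
R5 ← R5 − (31/42)·R2: [0, 0, -10/7, 10/7]
R4 ← R4 + (4/3)·R3: [0, 0, 0, 0]
R5 ← R5 − (5/3)·R3: [0, 0, 0, 0]
The echelon form has 3 nonzero rows, and every pivot lies in the first 3 columns, so rank(M) = rank([M|b]) = 3.
The system is consistent.
rank = 3 = number of unknowns, so the solution is unique.

1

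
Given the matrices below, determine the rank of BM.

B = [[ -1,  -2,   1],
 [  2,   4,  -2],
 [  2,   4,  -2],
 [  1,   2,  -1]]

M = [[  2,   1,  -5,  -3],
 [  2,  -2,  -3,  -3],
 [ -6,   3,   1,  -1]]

First compute BM:
[[-12,   6,  12,   8],
 [ 24, -12, -24, -16],
 [ 24, -12, -24, -16],
 [ 12,  -6, -12,  -8]]
Now row reduce the product.
R2 ← R2 + (2)·R1: [0, 0, 0, 0]
R3 ← R3 + (2)·R1: [0, 0, 0, 0]
R4 ← R4 + R1: [0, 0, 0, 0]
1 nonzero row, so rank(BM) = 1.

1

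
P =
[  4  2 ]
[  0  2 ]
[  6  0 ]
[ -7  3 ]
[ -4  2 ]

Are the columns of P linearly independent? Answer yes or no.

Row reduce P to echelon form.
R3 ← R3 − (3/2)·R1: [0, -3]
R4 ← R4 + (7/4)·R1: [0, 13/2]
R5 ← R5 + R1: [0, 4]
R3 ← R3 + (3/2)·R2: [0, 0]
R4 ← R4 − (13/4)·R2: [0, 0]
R5 ← R5 − (2)·R2: [0, 0]
2 pivots among 2 columns.
Every column is a pivot column, so the columns are linearly independent.

yes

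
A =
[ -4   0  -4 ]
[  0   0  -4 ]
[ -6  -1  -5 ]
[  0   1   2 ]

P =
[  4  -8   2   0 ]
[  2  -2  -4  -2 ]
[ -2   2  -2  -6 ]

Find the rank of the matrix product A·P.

First compute AP:
[[ -8,  24,   0,  24],
 [  8,  -8,   8,  24],
 [-16,  40,   2,  32],
 [ -2,   2,  -8, -14]]
Now row reduce the product.
R2 ← R2 + R1: [0, 16, 8, 48]
R3 ← R3 − (2)·R1: [0, -8, 2, -16]
R4 ← R4 − (1/4)·R1: [0, -4, -8, -20]
R3 ← R3 + (1/2)·R2: [0, 0, 6, 8]
R4 ← R4 + (1/4)·R2: [0, 0, -6, -8]
R4 ← R4 + R3: [0, 0, 0, 0]
3 nonzero rows, so rank(AP) = 3.

3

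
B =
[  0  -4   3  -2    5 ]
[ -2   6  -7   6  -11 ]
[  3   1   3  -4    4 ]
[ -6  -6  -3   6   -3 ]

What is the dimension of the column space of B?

2

Row reduce to echelon form.
Swap R1 ↔ R2
R3 ← R3 + (3/2)·R1: [0, 10, -15/2, 5, -25/2]
R4 ← R4 − (3)·R1: [0, -24, 18, -12, 30]
R3 ← R3 + (5/2)·R2: [0, 0, 0, 0, 0]
R4 ← R4 − (6)·R2: [0, 0, 0, 0, 0]
Echelon form has 2 nonzero rows, so rank(B) = 2.
The column space has dimension equal to the rank: 2.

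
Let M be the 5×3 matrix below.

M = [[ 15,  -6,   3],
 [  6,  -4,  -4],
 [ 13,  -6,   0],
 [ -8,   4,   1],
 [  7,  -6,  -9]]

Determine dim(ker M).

1

Row reduce to echelon form.
R2 ← R2 − (2/5)·R1: [0, -8/5, -26/5]
R3 ← R3 − (13/15)·R1: [0, -4/5, -13/5]
R4 ← R4 + (8/15)·R1: [0, 4/5, 13/5]
R5 ← R5 − (7/15)·R1: [0, -16/5, -52/5]
R3 ← R3 − (1/2)·R2: [0, 0, 0]
R4 ← R4 + (1/2)·R2: [0, 0, 0]
R5 ← R5 − (2)·R2: [0, 0, 0]
2 nonzero rows, so rank(M) = 2.
M has 3 columns; by rank–nullity, nullity = 3 − 2 = 1.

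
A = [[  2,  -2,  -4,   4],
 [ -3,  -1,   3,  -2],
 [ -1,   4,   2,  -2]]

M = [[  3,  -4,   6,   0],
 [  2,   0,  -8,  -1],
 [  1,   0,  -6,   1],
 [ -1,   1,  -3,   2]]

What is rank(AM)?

3

First compute AM:
[[ -6,  -4,  40,   6],
 [ -6,  10, -22,   0],
 [  9,   2, -44,  -6]]
Now row reduce the product.
R2 ← R2 − R1: [0, 14, -62, -6]
R3 ← R3 + (3/2)·R1: [0, -4, 16, 3]
R3 ← R3 + (2/7)·R2: [0, 0, -12/7, 9/7]
3 nonzero rows, so rank(AM) = 3.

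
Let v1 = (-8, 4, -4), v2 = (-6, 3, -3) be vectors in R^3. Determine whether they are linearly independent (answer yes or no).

no

Form the matrix with these vectors as rows and row reduce.
R2 ← R2 − (3/4)·R1: [0, 0, 0]
1 nonzero row, so the 2 vectors span a space of dimension 1.
Since 1 < 2, the vectors are linearly dependent.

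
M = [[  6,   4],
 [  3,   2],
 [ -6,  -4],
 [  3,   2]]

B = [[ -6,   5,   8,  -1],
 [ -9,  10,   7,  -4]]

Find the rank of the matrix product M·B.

1

First compute MB:
[[-72,  70,  76, -22],
 [-36,  35,  38, -11],
 [ 72, -70, -76,  22],
 [-36,  35,  38, -11]]
Now row reduce the product.
R2 ← R2 − (1/2)·R1: [0, 0, 0, 0]
R3 ← R3 + R1: [0, 0, 0, 0]
R4 ← R4 − (1/2)·R1: [0, 0, 0, 0]
1 nonzero row, so rank(MB) = 1.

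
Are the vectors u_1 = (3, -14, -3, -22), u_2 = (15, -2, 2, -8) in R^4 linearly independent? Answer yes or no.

Form the matrix with these vectors as rows and row reduce.
R2 ← R2 − (5)·R1: [0, 68, 17, 102]
2 nonzero rows, so the 2 vectors span a space of dimension 2.
Since 2 = 2, the vectors are linearly independent.

yes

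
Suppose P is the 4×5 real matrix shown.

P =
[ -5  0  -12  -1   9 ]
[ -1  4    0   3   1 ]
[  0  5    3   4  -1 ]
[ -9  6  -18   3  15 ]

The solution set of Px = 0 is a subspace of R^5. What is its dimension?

Row reduce to echelon form.
R2 ← R2 − (1/5)·R1: [0, 4, 12/5, 16/5, -4/5]
R4 ← R4 − (9/5)·R1: [0, 6, 18/5, 24/5, -6/5]
R3 ← R3 − (5/4)·R2: [0, 0, 0, 0, 0]
R4 ← R4 − (3/2)·R2: [0, 0, 0, 0, 0]
2 nonzero rows, so rank(P) = 2.
P has 5 columns; by rank–nullity, nullity = 5 − 2 = 3.

3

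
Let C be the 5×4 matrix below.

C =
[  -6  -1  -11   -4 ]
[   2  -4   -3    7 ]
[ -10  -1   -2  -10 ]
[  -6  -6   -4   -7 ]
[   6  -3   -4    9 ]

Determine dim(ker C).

0

Row reduce to echelon form.
R2 ← R2 + (1/3)·R1: [0, -13/3, -20/3, 17/3]
R3 ← R3 − (5/3)·R1: [0, 2/3, 49/3, -10/3]
R4 ← R4 − R1: [0, -5, 7, -3]
R5 ← R5 + R1: [0, -4, -15, 5]
R3 ← R3 + (2/13)·R2: [0, 0, 199/13, -32/13]
R4 ← R4 − (15/13)·R2: [0, 0, 191/13, -124/13]
R5 ← R5 − (12/13)·R2: [0, 0, -115/13, -3/13]
R4 ← R4 − (191/199)·R3: [0, 0, 0, -1428/199]
R5 ← R5 + (115/199)·R3: [0, 0, 0, -329/199]
R5 ← R5 − (47/204)·R4: [0, 0, 0, 0]
4 nonzero rows, so rank(C) = 4.
C has 4 columns; by rank–nullity, nullity = 4 − 4 = 0.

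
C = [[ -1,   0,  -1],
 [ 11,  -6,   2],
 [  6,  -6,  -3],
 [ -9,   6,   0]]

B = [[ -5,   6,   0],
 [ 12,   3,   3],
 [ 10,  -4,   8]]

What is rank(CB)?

First compute CB:
[[ -5,  -2,  -8],
 [-107,  40,  -2],
 [-132,  30, -42],
 [117, -36,  18]]
Now row reduce the product.
R2 ← R2 − (107/5)·R1: [0, 414/5, 846/5]
R3 ← R3 − (132/5)·R1: [0, 414/5, 846/5]
R4 ← R4 + (117/5)·R1: [0, -414/5, -846/5]
R3 ← R3 − R2: [0, 0, 0]
R4 ← R4 + R2: [0, 0, 0]
2 nonzero rows, so rank(CB) = 2.

2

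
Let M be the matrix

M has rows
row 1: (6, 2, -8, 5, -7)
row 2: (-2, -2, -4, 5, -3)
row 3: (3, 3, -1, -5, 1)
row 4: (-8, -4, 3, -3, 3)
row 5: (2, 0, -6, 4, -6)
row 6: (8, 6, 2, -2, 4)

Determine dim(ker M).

Row reduce to echelon form.
R2 ← R2 + (1/3)·R1: [0, -4/3, -20/3, 20/3, -16/3]
R3 ← R3 − (1/2)·R1: [0, 2, 3, -15/2, 9/2]
R4 ← R4 + (4/3)·R1: [0, -4/3, -23/3, 11/3, -19/3]
R5 ← R5 − (1/3)·R1: [0, -2/3, -10/3, 7/3, -11/3]
R6 ← R6 − (4/3)·R1: [0, 10/3, 38/3, -26/3, 40/3]
R3 ← R3 + (3/2)·R2: [0, 0, -7, 5/2, -7/2]
R4 ← R4 − R2: [0, 0, -1, -3, -1]
R5 ← R5 − (1/2)·R2: [0, 0, 0, -1, -1]
R6 ← R6 + (5/2)·R2: [0, 0, -4, 8, 0]
R4 ← R4 − (1/7)·R3: [0, 0, 0, -47/14, -1/2]
R6 ← R6 − (4/7)·R3: [0, 0, 0, 46/7, 2]
R5 ← R5 − (14/47)·R4: [0, 0, 0, 0, -40/47]
R6 ← R6 + (92/47)·R4: [0, 0, 0, 0, 48/47]
R6 ← R6 + (6/5)·R5: [0, 0, 0, 0, 0]
5 nonzero rows, so rank(M) = 5.
M has 5 columns; by rank–nullity, nullity = 5 − 5 = 0.

0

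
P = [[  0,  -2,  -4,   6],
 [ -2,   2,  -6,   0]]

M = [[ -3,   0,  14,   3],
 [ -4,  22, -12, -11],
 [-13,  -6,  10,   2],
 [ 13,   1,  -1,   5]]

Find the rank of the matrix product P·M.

2

First compute PM:
[[138, -14, -22,  44],
 [ 76,  80, -112, -40]]
Now row reduce the product.
R2 ← R2 − (38/69)·R1: [0, 6052/69, -6892/69, -4432/69]
2 nonzero rows, so rank(PM) = 2.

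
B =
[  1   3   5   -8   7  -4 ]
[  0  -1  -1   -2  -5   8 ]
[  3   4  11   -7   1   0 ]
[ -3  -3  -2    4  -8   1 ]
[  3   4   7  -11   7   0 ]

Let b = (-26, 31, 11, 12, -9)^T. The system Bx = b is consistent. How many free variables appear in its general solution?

Row reduce the augmented matrix [B | b].
R3 ← R3 − (3)·R1: [0, -5, -4, 17, -20, 12, 89]
R4 ← R4 + (3)·R1: [0, 6, 13, -20, 13, -11, -66]
R5 ← R5 − (3)·R1: [0, -5, -8, 13, -14, 12, 69]
R3 ← R3 − (5)·R2: [0, 0, 1, 27, 5, -28, -66]
R4 ← R4 + (6)·R2: [0, 0, 7, -32, -17, 37, 120]
R5 ← R5 − (5)·R2: [0, 0, -3, 23, 11, -28, -86]
R4 ← R4 − (7)·R3: [0, 0, 0, -221, -52, 233, 582]
R5 ← R5 + (3)·R3: [0, 0, 0, 104, 26, -112, -284]
R5 ← R5 + (8/17)·R4: [0, 0, 0, 0, 26/17, -40/17, -172/17]
The echelon form has 5 nonzero rows, and every pivot lies in the first 6 columns, so rank(B) = rank([B|b]) = 5.
The system is consistent.
Free variables = (unknowns) − (rank) = 6 − 5 = 1.

1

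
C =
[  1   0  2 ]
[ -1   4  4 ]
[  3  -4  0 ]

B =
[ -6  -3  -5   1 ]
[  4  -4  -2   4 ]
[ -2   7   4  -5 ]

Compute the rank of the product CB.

First compute CB:
[[-10,  11,   3,  -9],
 [ 14,  15,  13,  -5],
 [-34,   7,  -7, -13]]
Now row reduce the product.
R2 ← R2 + (7/5)·R1: [0, 152/5, 86/5, -88/5]
R3 ← R3 − (17/5)·R1: [0, -152/5, -86/5, 88/5]
R3 ← R3 + R2: [0, 0, 0, 0]
2 nonzero rows, so rank(CB) = 2.

2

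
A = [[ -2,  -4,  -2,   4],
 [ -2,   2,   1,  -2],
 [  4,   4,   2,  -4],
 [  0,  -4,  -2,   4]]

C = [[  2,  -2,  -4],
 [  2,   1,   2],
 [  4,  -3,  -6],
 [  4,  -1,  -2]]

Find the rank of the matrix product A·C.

First compute AC:
[[ -4,   2,   4],
 [ -4,   5,  10],
 [  8,  -6, -12],
 [  0,  -2,  -4]]
Now row reduce the product.
R2 ← R2 − R1: [0, 3, 6]
R3 ← R3 + (2)·R1: [0, -2, -4]
R3 ← R3 + (2/3)·R2: [0, 0, 0]
R4 ← R4 + (2/3)·R2: [0, 0, 0]
2 nonzero rows, so rank(AC) = 2.

2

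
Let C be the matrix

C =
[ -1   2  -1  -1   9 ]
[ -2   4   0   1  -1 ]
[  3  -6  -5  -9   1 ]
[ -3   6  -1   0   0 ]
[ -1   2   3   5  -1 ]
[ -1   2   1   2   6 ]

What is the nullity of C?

Row reduce to echelon form.
R2 ← R2 − (2)·R1: [0, 0, 2, 3, -19]
R3 ← R3 + (3)·R1: [0, 0, -8, -12, 28]
R4 ← R4 − (3)·R1: [0, 0, 2, 3, -27]
R5 ← R5 − R1: [0, 0, 4, 6, -10]
R6 ← R6 − R1: [0, 0, 2, 3, -3]
R3 ← R3 + (4)·R2: [0, 0, 0, 0, -48]
R4 ← R4 − R2: [0, 0, 0, 0, -8]
R5 ← R5 − (2)·R2: [0, 0, 0, 0, 28]
R6 ← R6 − R2: [0, 0, 0, 0, 16]
R4 ← R4 − (1/6)·R3: [0, 0, 0, 0, 0]
R5 ← R5 + (7/12)·R3: [0, 0, 0, 0, 0]
R6 ← R6 + (1/3)·R3: [0, 0, 0, 0, 0]
3 nonzero rows, so rank(C) = 3.
C has 5 columns; by rank–nullity, nullity = 5 − 3 = 2.

2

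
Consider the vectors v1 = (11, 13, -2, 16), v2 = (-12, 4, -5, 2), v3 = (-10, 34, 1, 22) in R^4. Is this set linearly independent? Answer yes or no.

Form the matrix with these vectors as rows and row reduce.
R2 ← R2 + (12/11)·R1: [0, 200/11, -79/11, 214/11]
R3 ← R3 + (10/11)·R1: [0, 504/11, -9/11, 402/11]
R3 ← R3 − (63/25)·R2: [0, 0, 432/25, -312/25]
3 nonzero rows, so the 3 vectors span a space of dimension 3.
Since 3 = 3, the vectors are linearly independent.

yes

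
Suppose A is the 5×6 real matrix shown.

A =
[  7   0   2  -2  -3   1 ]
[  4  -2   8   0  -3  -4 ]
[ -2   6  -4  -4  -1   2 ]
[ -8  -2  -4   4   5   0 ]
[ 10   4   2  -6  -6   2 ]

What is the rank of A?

3

Row reduce to echelon form.
R2 ← R2 − (4/7)·R1: [0, -2, 48/7, 8/7, -9/7, -32/7]
R3 ← R3 + (2/7)·R1: [0, 6, -24/7, -32/7, -13/7, 16/7]
R4 ← R4 + (8/7)·R1: [0, -2, -12/7, 12/7, 11/7, 8/7]
R5 ← R5 − (10/7)·R1: [0, 4, -6/7, -22/7, -12/7, 4/7]
R3 ← R3 + (3)·R2: [0, 0, 120/7, -8/7, -40/7, -80/7]
R4 ← R4 − R2: [0, 0, -60/7, 4/7, 20/7, 40/7]
R5 ← R5 + (2)·R2: [0, 0, 90/7, -6/7, -30/7, -60/7]
R4 ← R4 + (1/2)·R3: [0, 0, 0, 0, 0, 0]
R5 ← R5 − (3/4)·R3: [0, 0, 0, 0, 0, 0]
Echelon form has 3 nonzero rows, so rank(A) = 3.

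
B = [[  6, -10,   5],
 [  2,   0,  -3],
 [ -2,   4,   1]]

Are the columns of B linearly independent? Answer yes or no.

Row reduce B to echelon form.
R2 ← R2 − (1/3)·R1: [0, 10/3, -14/3]
R3 ← R3 + (1/3)·R1: [0, 2/3, 8/3]
R3 ← R3 − (1/5)·R2: [0, 0, 18/5]
3 pivots among 3 columns.
Every column is a pivot column, so the columns are linearly independent.

yes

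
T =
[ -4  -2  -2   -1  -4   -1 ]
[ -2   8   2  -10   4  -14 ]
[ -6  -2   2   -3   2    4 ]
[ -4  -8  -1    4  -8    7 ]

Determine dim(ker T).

Row reduce to echelon form.
R2 ← R2 − (1/2)·R1: [0, 9, 3, -19/2, 6, -27/2]
R3 ← R3 − (3/2)·R1: [0, 1, 5, -3/2, 8, 11/2]
R4 ← R4 − R1: [0, -6, 1, 5, -4, 8]
R3 ← R3 − (1/9)·R2: [0, 0, 14/3, -4/9, 22/3, 7]
R4 ← R4 + (2/3)·R2: [0, 0, 3, -4/3, 0, -1]
R4 ← R4 − (9/14)·R3: [0, 0, 0, -22/21, -33/7, -11/2]
4 nonzero rows, so rank(T) = 4.
T has 6 columns; by rank–nullity, nullity = 6 − 4 = 2.

2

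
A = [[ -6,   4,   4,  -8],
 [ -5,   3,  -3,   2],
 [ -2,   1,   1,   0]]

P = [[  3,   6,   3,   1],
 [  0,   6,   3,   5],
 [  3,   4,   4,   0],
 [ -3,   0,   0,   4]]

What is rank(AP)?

3

First compute AP:
[[ 18,   4,  10, -18],
 [-30, -24, -18,  18],
 [ -3,  -2,   1,   3]]
Now row reduce the product.
R2 ← R2 + (5/3)·R1: [0, -52/3, -4/3, -12]
R3 ← R3 + (1/6)·R1: [0, -4/3, 8/3, 0]
R3 ← R3 − (1/13)·R2: [0, 0, 36/13, 12/13]
3 nonzero rows, so rank(AP) = 3.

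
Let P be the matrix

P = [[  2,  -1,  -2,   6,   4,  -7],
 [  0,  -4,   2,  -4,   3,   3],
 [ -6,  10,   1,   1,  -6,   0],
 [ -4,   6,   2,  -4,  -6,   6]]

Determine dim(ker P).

2

Row reduce to echelon form.
R3 ← R3 + (3)·R1: [0, 7, -5, 19, 6, -21]
R4 ← R4 + (2)·R1: [0, 4, -2, 8, 2, -8]
R3 ← R3 + (7/4)·R2: [0, 0, -3/2, 12, 45/4, -63/4]
R4 ← R4 + R2: [0, 0, 0, 4, 5, -5]
4 nonzero rows, so rank(P) = 4.
P has 6 columns; by rank–nullity, nullity = 6 − 4 = 2.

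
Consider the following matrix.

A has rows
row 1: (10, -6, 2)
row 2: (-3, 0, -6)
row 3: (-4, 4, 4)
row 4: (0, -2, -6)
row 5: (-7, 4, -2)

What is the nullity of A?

Row reduce to echelon form.
R2 ← R2 + (3/10)·R1: [0, -9/5, -27/5]
R3 ← R3 + (2/5)·R1: [0, 8/5, 24/5]
R5 ← R5 + (7/10)·R1: [0, -1/5, -3/5]
R3 ← R3 + (8/9)·R2: [0, 0, 0]
R4 ← R4 − (10/9)·R2: [0, 0, 0]
R5 ← R5 − (1/9)·R2: [0, 0, 0]
2 nonzero rows, so rank(A) = 2.
A has 3 columns; by rank–nullity, nullity = 3 − 2 = 1.

1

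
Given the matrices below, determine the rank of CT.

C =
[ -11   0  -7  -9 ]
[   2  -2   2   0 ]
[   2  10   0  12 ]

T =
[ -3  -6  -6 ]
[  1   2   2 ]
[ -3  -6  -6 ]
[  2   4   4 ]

1

First compute CT:
[[ 36,  72,  72],
 [-14, -28, -28],
 [ 28,  56,  56]]
Now row reduce the product.
R2 ← R2 + (7/18)·R1: [0, 0, 0]
R3 ← R3 − (7/9)·R1: [0, 0, 0]
1 nonzero row, so rank(CT) = 1.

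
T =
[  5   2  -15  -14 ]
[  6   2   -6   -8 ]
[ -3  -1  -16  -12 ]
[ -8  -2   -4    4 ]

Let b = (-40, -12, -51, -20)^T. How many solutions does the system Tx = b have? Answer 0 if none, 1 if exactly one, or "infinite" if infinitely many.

1

Row reduce the augmented matrix [T | b].
R2 ← R2 − (6/5)·R1: [0, -2/5, 12, 44/5, 36]
R3 ← R3 + (3/5)·R1: [0, 1/5, -25, -102/5, -75]
R4 ← R4 + (8/5)·R1: [0, 6/5, -28, -92/5, -84]
R3 ← R3 + (1/2)·R2: [0, 0, -19, -16, -57]
R4 ← R4 + (3)·R2: [0, 0, 8, 8, 24]
R4 ← R4 + (8/19)·R3: [0, 0, 0, 24/19, 0]
The echelon form has 4 nonzero rows, and every pivot lies in the first 4 columns, so rank(T) = rank([T|b]) = 4.
The system is consistent.
rank = 4 = number of unknowns, so the solution is unique.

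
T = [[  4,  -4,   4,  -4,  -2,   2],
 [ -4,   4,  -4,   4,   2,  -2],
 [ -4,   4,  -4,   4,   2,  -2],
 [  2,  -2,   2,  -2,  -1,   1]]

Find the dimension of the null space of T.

Row reduce to echelon form.
R2 ← R2 + R1: [0, 0, 0, 0, 0, 0]
R3 ← R3 + R1: [0, 0, 0, 0, 0, 0]
R4 ← R4 − (1/2)·R1: [0, 0, 0, 0, 0, 0]
1 nonzero row, so rank(T) = 1.
T has 6 columns; by rank–nullity, nullity = 6 − 1 = 5.

5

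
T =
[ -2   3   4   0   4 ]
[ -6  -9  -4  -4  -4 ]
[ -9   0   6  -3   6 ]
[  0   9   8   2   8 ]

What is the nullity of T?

3

Row reduce to echelon form.
R2 ← R2 − (3)·R1: [0, -18, -16, -4, -16]
R3 ← R3 − (9/2)·R1: [0, -27/2, -12, -3, -12]
R3 ← R3 − (3/4)·R2: [0, 0, 0, 0, 0]
R4 ← R4 + (1/2)·R2: [0, 0, 0, 0, 0]
2 nonzero rows, so rank(T) = 2.
T has 5 columns; by rank–nullity, nullity = 5 − 2 = 3.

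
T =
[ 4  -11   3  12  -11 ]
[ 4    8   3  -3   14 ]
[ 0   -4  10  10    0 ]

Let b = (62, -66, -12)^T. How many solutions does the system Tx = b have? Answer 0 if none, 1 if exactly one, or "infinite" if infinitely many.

infinite

Row reduce the augmented matrix [T | b].
R2 ← R2 − R1: [0, 19, 0, -15, 25, -128]
R3 ← R3 + (4/19)·R2: [0, 0, 10, 130/19, 100/19, -740/19]
The echelon form has 3 nonzero rows, and every pivot lies in the first 5 columns, so rank(T) = rank([T|b]) = 3.
The system is consistent.
rank = 3 < 5 unknowns, so there are infinitely many solutions.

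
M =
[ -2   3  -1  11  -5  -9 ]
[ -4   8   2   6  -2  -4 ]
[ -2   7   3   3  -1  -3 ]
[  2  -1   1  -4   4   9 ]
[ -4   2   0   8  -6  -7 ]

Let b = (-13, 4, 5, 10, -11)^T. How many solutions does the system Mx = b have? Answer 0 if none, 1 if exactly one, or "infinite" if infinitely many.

infinite

Row reduce the augmented matrix [M | b].
R2 ← R2 − (2)·R1: [0, 2, 4, -16, 8, 14, 30]
R3 ← R3 − R1: [0, 4, 4, -8, 4, 6, 18]
R4 ← R4 + R1: [0, 2, 0, 7, -1, 0, -3]
R5 ← R5 − (2)·R1: [0, -4, 2, -14, 4, 11, 15]
R3 ← R3 − (2)·R2: [0, 0, -4, 24, -12, -22, -42]
R4 ← R4 − R2: [0, 0, -4, 23, -9, -14, -33]
R5 ← R5 + (2)·R2: [0, 0, 10, -46, 20, 39, 75]
R4 ← R4 − R3: [0, 0, 0, -1, 3, 8, 9]
R5 ← R5 + (5/2)·R3: [0, 0, 0, 14, -10, -16, -30]
R5 ← R5 + (14)·R4: [0, 0, 0, 0, 32, 96, 96]
The echelon form has 5 nonzero rows, and every pivot lies in the first 6 columns, so rank(M) = rank([M|b]) = 5.
The system is consistent.
rank = 5 < 6 unknowns, so there are infinitely many solutions.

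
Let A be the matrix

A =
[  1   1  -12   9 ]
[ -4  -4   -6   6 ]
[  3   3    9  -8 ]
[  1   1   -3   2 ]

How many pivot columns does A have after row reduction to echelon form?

Row reduce to echelon form.
R2 ← R2 + (4)·R1: [0, 0, -54, 42]
R3 ← R3 − (3)·R1: [0, 0, 45, -35]
R4 ← R4 − R1: [0, 0, 9, -7]
R3 ← R3 + (5/6)·R2: [0, 0, 0, 0]
R4 ← R4 + (1/6)·R2: [0, 0, 0, 0]
Echelon form has 2 nonzero rows, so rank(A) = 2.
Each nonzero row contributes one pivot column: 2 pivot columns.

2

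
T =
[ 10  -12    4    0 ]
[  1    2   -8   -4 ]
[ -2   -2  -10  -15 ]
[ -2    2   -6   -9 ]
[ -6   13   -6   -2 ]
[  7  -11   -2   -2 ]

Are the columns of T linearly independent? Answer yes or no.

Row reduce T to echelon form.
R2 ← R2 − (1/10)·R1: [0, 16/5, -42/5, -4]
R3 ← R3 + (1/5)·R1: [0, -22/5, -46/5, -15]
R4 ← R4 + (1/5)·R1: [0, -2/5, -26/5, -9]
R5 ← R5 + (3/5)·R1: [0, 29/5, -18/5, -2]
R6 ← R6 − (7/10)·R1: [0, -13/5, -24/5, -2]
R3 ← R3 + (11/8)·R2: [0, 0, -83/4, -41/2]
R4 ← R4 + (1/8)·R2: [0, 0, -25/4, -19/2]
R5 ← R5 − (29/16)·R2: [0, 0, 93/8, 21/4]
R6 ← R6 + (13/16)·R2: [0, 0, -93/8, -21/4]
R4 ← R4 − (25/83)·R3: [0, 0, 0, -276/83]
R5 ← R5 + (93/166)·R3: [0, 0, 0, -1035/166]
R6 ← R6 − (93/166)·R3: [0, 0, 0, 1035/166]
R5 ← R5 − (15/8)·R4: [0, 0, 0, 0]
R6 ← R6 + (15/8)·R4: [0, 0, 0, 0]
4 pivots among 4 columns.
Every column is a pivot column, so the columns are linearly independent.

yes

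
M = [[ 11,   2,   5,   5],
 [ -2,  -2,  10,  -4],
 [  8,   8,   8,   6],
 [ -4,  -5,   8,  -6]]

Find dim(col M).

Row reduce to echelon form.
R2 ← R2 + (2/11)·R1: [0, -18/11, 120/11, -34/11]
R3 ← R3 − (8/11)·R1: [0, 72/11, 48/11, 26/11]
R4 ← R4 + (4/11)·R1: [0, -47/11, 108/11, -46/11]
R3 ← R3 + (4)·R2: [0, 0, 48, -10]
R4 ← R4 − (47/18)·R2: [0, 0, -56/3, 35/9]
R4 ← R4 + (7/18)·R3: [0, 0, 0, 0]
Echelon form has 3 nonzero rows, so rank(M) = 3.
The column space has dimension equal to the rank: 3.

3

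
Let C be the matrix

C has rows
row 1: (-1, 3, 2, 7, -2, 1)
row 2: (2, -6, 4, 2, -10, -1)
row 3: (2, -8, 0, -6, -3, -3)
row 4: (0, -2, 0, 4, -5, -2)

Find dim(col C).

4

Row reduce to echelon form.
R2 ← R2 + (2)·R1: [0, 0, 8, 16, -14, 1]
R3 ← R3 + (2)·R1: [0, -2, 4, 8, -7, -1]
Swap R2 ↔ R3
R4 ← R4 − R2: [0, 0, -4, -4, 2, -1]
R4 ← R4 + (1/2)·R3: [0, 0, 0, 4, -5, -1/2]
Echelon form has 4 nonzero rows, so rank(C) = 4.
The column space has dimension equal to the rank: 4.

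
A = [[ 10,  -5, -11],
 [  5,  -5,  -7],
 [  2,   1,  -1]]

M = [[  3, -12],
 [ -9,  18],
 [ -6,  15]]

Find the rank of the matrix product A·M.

First compute AM:
[[141, -375],
 [102, -255],
 [  3, -21]]
Now row reduce the product.
R2 ← R2 − (34/47)·R1: [0, 765/47]
R3 ← R3 − (1/47)·R1: [0, -612/47]
R3 ← R3 + (4/5)·R2: [0, 0]
2 nonzero rows, so rank(AM) = 2.

2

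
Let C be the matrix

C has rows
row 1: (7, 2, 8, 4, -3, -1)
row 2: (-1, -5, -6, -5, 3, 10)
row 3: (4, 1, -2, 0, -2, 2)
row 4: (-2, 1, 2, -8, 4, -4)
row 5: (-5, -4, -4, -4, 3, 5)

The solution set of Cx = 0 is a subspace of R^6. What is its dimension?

Row reduce to echelon form.
R2 ← R2 + (1/7)·R1: [0, -33/7, -34/7, -31/7, 18/7, 69/7]
R3 ← R3 − (4/7)·R1: [0, -1/7, -46/7, -16/7, -2/7, 18/7]
R4 ← R4 + (2/7)·R1: [0, 11/7, 30/7, -48/7, 22/7, -30/7]
R5 ← R5 + (5/7)·R1: [0, -18/7, 12/7, -8/7, 6/7, 30/7]
R3 ← R3 − (1/33)·R2: [0, 0, -212/33, -71/33, -4/11, 25/11]
R4 ← R4 + (1/3)·R2: [0, 0, 8/3, -25/3, 4, -1]
R5 ← R5 − (6/11)·R2: [0, 0, 48/11, 14/11, -6/11, -12/11]
R4 ← R4 + (22/53)·R3: [0, 0, 0, -489/53, 204/53, -3/53]
R5 ← R5 + (36/53)·R3: [0, 0, 0, -10/53, -42/53, 24/53]
R5 ← R5 − (10/489)·R4: [0, 0, 0, 0, -142/163, 74/163]
5 nonzero rows, so rank(C) = 5.
C has 6 columns; by rank–nullity, nullity = 6 − 5 = 1.

1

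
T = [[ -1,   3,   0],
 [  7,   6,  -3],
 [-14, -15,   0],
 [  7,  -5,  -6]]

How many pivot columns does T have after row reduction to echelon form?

3

Row reduce to echelon form.
R2 ← R2 + (7)·R1: [0, 27, -3]
R3 ← R3 − (14)·R1: [0, -57, 0]
R4 ← R4 + (7)·R1: [0, 16, -6]
R3 ← R3 + (19/9)·R2: [0, 0, -19/3]
R4 ← R4 − (16/27)·R2: [0, 0, -38/9]
R4 ← R4 − (2/3)·R3: [0, 0, 0]
Echelon form has 3 nonzero rows, so rank(T) = 3.
Each nonzero row contributes one pivot column: 3 pivot columns.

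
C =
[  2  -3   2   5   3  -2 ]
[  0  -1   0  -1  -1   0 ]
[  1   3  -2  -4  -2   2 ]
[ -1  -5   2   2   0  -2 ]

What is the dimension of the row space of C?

Row reduce to echelon form.
R3 ← R3 − (1/2)·R1: [0, 9/2, -3, -13/2, -7/2, 3]
R4 ← R4 + (1/2)·R1: [0, -13/2, 3, 9/2, 3/2, -3]
R3 ← R3 + (9/2)·R2: [0, 0, -3, -11, -8, 3]
R4 ← R4 − (13/2)·R2: [0, 0, 3, 11, 8, -3]
R4 ← R4 + R3: [0, 0, 0, 0, 0, 0]
Echelon form has 3 nonzero rows, so rank(C) = 3.
The row space has dimension equal to the rank: 3.

3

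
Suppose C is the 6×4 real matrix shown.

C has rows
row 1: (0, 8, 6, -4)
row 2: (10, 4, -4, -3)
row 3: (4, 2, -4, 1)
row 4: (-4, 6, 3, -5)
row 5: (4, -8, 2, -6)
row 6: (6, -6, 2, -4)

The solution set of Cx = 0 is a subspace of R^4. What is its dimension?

Row reduce to echelon form.
Swap R1 ↔ R2
R3 ← R3 − (2/5)·R1: [0, 2/5, -12/5, 11/5]
R4 ← R4 + (2/5)·R1: [0, 38/5, 7/5, -31/5]
R5 ← R5 − (2/5)·R1: [0, -48/5, 18/5, -24/5]
R6 ← R6 − (3/5)·R1: [0, -42/5, 22/5, -11/5]
R3 ← R3 − (1/20)·R2: [0, 0, -27/10, 12/5]
R4 ← R4 − (19/20)·R2: [0, 0, -43/10, -12/5]
R5 ← R5 + (6/5)·R2: [0, 0, 54/5, -48/5]
R6 ← R6 + (21/20)·R2: [0, 0, 107/10, -32/5]
R4 ← R4 − (43/27)·R3: [0, 0, 0, -56/9]
R5 ← R5 + (4)·R3: [0, 0, 0, 0]
R6 ← R6 + (107/27)·R3: [0, 0, 0, 28/9]
R6 ← R6 + (1/2)·R4: [0, 0, 0, 0]
4 nonzero rows, so rank(C) = 4.
C has 4 columns; by rank–nullity, nullity = 4 − 4 = 0.

0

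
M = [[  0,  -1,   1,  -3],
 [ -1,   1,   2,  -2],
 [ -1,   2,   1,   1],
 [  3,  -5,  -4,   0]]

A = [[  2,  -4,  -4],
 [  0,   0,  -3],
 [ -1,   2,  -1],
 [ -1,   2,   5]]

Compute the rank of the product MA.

First compute MA:
[[  2,  -4, -13],
 [ -2,   4, -11],
 [ -4,   8,   2],
 [ 10, -20,   7]]
Now row reduce the product.
R2 ← R2 + R1: [0, 0, -24]
R3 ← R3 + (2)·R1: [0, 0, -24]
R4 ← R4 − (5)·R1: [0, 0, 72]
R3 ← R3 − R2: [0, 0, 0]
R4 ← R4 + (3)·R2: [0, 0, 0]
2 nonzero rows, so rank(MA) = 2.

2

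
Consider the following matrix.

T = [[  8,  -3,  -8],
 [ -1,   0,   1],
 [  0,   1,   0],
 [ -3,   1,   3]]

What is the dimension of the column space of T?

Row reduce to echelon form.
R2 ← R2 + (1/8)·R1: [0, -3/8, 0]
R4 ← R4 + (3/8)·R1: [0, -1/8, 0]
R3 ← R3 + (8/3)·R2: [0, 0, 0]
R4 ← R4 − (1/3)·R2: [0, 0, 0]
Echelon form has 2 nonzero rows, so rank(T) = 2.
The column space has dimension equal to the rank: 2.

2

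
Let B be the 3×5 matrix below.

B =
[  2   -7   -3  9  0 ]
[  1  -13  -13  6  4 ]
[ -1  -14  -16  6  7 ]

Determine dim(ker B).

Row reduce to echelon form.
R2 ← R2 − (1/2)·R1: [0, -19/2, -23/2, 3/2, 4]
R3 ← R3 + (1/2)·R1: [0, -35/2, -35/2, 21/2, 7]
R3 ← R3 − (35/19)·R2: [0, 0, 70/19, 147/19, -7/19]
3 nonzero rows, so rank(B) = 3.
B has 5 columns; by rank–nullity, nullity = 5 − 3 = 2.

2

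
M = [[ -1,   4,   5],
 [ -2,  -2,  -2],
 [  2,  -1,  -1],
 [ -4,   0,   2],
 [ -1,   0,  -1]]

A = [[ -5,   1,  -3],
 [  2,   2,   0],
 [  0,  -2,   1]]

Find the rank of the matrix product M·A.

2

First compute MA:
[[ 13,  -3,   8],
 [  6,  -2,   4],
 [-12,   2,  -7],
 [ 20,  -8,  14],
 [  5,   1,   2]]
Now row reduce the product.
R2 ← R2 − (6/13)·R1: [0, -8/13, 4/13]
R3 ← R3 + (12/13)·R1: [0, -10/13, 5/13]
R4 ← R4 − (20/13)·R1: [0, -44/13, 22/13]
R5 ← R5 − (5/13)·R1: [0, 28/13, -14/13]
R3 ← R3 − (5/4)·R2: [0, 0, 0]
R4 ← R4 − (11/2)·R2: [0, 0, 0]
R5 ← R5 + (7/2)·R2: [0, 0, 0]
2 nonzero rows, so rank(MA) = 2.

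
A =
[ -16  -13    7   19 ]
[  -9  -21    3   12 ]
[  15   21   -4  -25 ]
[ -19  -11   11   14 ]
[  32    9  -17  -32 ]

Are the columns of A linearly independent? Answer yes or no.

Row reduce A to echelon form.
R2 ← R2 − (9/16)·R1: [0, -219/16, -15/16, 21/16]
R3 ← R3 + (15/16)·R1: [0, 141/16, 41/16, -115/16]
R4 ← R4 − (19/16)·R1: [0, 71/16, 43/16, -137/16]
R5 ← R5 + (2)·R1: [0, -17, -3, 6]
R3 ← R3 + (47/73)·R2: [0, 0, 143/73, -463/73]
R4 ← R4 + (71/219)·R2: [0, 0, 174/73, -594/73]
R5 ← R5 − (272/219)·R2: [0, 0, -134/73, 319/73]
R4 ← R4 − (174/143)·R3: [0, 0, 0, -60/143]
R5 ← R5 + (134/143)·R3: [0, 0, 0, -225/143]
R5 ← R5 − (15/4)·R4: [0, 0, 0, 0]
4 pivots among 4 columns.
Every column is a pivot column, so the columns are linearly independent.

yes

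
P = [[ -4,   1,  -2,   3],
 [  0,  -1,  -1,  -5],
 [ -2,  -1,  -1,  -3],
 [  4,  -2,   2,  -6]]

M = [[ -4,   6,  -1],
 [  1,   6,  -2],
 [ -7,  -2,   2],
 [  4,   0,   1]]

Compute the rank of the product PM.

3

First compute PM:
[[ 43, -14,   1],
 [-14,  -4,  -5],
 [  2, -16,  -1],
 [-56,   8,  -2]]
Now row reduce the product.
R2 ← R2 + (14/43)·R1: [0, -368/43, -201/43]
R3 ← R3 − (2/43)·R1: [0, -660/43, -45/43]
R4 ← R4 + (56/43)·R1: [0, -440/43, -30/43]
R3 ← R3 − (165/92)·R2: [0, 0, 675/92]
R4 ← R4 − (55/46)·R2: [0, 0, 225/46]
R4 ← R4 − (2/3)·R3: [0, 0, 0]
3 nonzero rows, so rank(PM) = 3.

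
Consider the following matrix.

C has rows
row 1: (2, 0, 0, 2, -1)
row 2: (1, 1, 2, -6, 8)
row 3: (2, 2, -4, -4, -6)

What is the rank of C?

Row reduce to echelon form.
R2 ← R2 − (1/2)·R1: [0, 1, 2, -7, 17/2]
R3 ← R3 − R1: [0, 2, -4, -6, -5]
R3 ← R3 − (2)·R2: [0, 0, -8, 8, -22]
Echelon form has 3 nonzero rows, so rank(C) = 3.

3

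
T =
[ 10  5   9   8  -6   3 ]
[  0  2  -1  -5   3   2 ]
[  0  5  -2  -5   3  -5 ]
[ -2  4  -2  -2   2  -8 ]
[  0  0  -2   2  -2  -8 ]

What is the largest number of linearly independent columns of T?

4

Row reduce to echelon form.
R4 ← R4 + (1/5)·R1: [0, 5, -1/5, -2/5, 4/5, -37/5]
R3 ← R3 − (5/2)·R2: [0, 0, 1/2, 15/2, -9/2, -10]
R4 ← R4 − (5/2)·R2: [0, 0, 23/10, 121/10, -67/10, -62/5]
R4 ← R4 − (23/5)·R3: [0, 0, 0, -112/5, 14, 168/5]
R5 ← R5 + (4)·R3: [0, 0, 0, 32, -20, -48]
R5 ← R5 + (10/7)·R4: [0, 0, 0, 0, 0, 0]
Echelon form has 4 nonzero rows, so rank(T) = 4.
The rank gives the maximum number of linearly independent columns: 4.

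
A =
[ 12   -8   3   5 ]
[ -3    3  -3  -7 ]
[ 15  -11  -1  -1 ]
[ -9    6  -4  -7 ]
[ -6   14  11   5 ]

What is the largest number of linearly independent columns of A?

3

Row reduce to echelon form.
R2 ← R2 + (1/4)·R1: [0, 1, -9/4, -23/4]
R3 ← R3 − (5/4)·R1: [0, -1, -19/4, -29/4]
R4 ← R4 + (3/4)·R1: [0, 0, -7/4, -13/4]
R5 ← R5 + (1/2)·R1: [0, 10, 25/2, 15/2]
R3 ← R3 + R2: [0, 0, -7, -13]
R5 ← R5 − (10)·R2: [0, 0, 35, 65]
R4 ← R4 − (1/4)·R3: [0, 0, 0, 0]
R5 ← R5 + (5)·R3: [0, 0, 0, 0]
Echelon form has 3 nonzero rows, so rank(A) = 3.
The rank gives the maximum number of linearly independent columns: 3.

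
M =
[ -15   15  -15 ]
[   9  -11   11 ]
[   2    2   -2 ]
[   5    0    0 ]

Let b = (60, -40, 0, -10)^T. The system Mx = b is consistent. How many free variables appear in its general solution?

1

Row reduce the augmented matrix [M | b].
R2 ← R2 + (3/5)·R1: [0, -2, 2, -4]
R3 ← R3 + (2/15)·R1: [0, 4, -4, 8]
R4 ← R4 + (1/3)·R1: [0, 5, -5, 10]
R3 ← R3 + (2)·R2: [0, 0, 0, 0]
R4 ← R4 + (5/2)·R2: [0, 0, 0, 0]
The echelon form has 2 nonzero rows, and every pivot lies in the first 3 columns, so rank(M) = rank([M|b]) = 2.
The system is consistent.
Free variables = (unknowns) − (rank) = 3 − 2 = 1.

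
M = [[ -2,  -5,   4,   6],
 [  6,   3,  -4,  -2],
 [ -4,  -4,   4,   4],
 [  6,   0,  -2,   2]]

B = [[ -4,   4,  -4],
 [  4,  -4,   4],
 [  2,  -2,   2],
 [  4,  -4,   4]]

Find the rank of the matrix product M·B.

First compute MB:
[[ 20, -20,  20],
 [-28,  28, -28],
 [ 24, -24,  24],
 [-20,  20, -20]]
Now row reduce the product.
R2 ← R2 + (7/5)·R1: [0, 0, 0]
R3 ← R3 − (6/5)·R1: [0, 0, 0]
R4 ← R4 + R1: [0, 0, 0]
1 nonzero row, so rank(MB) = 1.

1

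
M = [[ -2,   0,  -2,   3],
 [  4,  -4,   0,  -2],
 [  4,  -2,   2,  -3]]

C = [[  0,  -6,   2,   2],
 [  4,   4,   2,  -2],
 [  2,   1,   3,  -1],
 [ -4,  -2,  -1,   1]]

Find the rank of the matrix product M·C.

3

First compute MC:
[[-16,   4, -13,   1],
 [ -8, -36,   2,  14],
 [  8, -24,  13,   7]]
Now row reduce the product.
R2 ← R2 − (1/2)·R1: [0, -38, 17/2, 27/2]
R3 ← R3 + (1/2)·R1: [0, -22, 13/2, 15/2]
R3 ← R3 − (11/19)·R2: [0, 0, 30/19, -6/19]
3 nonzero rows, so rank(MC) = 3.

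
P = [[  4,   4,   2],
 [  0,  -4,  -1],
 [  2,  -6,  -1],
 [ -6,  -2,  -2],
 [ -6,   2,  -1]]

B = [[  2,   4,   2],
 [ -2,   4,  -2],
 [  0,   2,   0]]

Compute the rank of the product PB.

2

First compute PB:
[[  0,  36,   0],
 [  8, -18,   8],
 [ 16, -18,  16],
 [ -8, -36,  -8],
 [-16, -18, -16]]
Now row reduce the product.
Swap R1 ↔ R2
R3 ← R3 − (2)·R1: [0, 18, 0]
R4 ← R4 + R1: [0, -54, 0]
R5 ← R5 + (2)·R1: [0, -54, 0]
R3 ← R3 − (1/2)·R2: [0, 0, 0]
R4 ← R4 + (3/2)·R2: [0, 0, 0]
R5 ← R5 + (3/2)·R2: [0, 0, 0]
2 nonzero rows, so rank(PB) = 2.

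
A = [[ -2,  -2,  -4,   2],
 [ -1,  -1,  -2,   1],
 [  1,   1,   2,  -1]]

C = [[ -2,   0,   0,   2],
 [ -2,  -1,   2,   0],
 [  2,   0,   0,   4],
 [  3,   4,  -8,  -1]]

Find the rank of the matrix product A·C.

1

First compute AC:
[[  6,  10, -20, -22],
 [  3,   5, -10, -11],
 [ -3,  -5,  10,  11]]
Now row reduce the product.
R2 ← R2 − (1/2)·R1: [0, 0, 0, 0]
R3 ← R3 + (1/2)·R1: [0, 0, 0, 0]
1 nonzero row, so rank(AC) = 1.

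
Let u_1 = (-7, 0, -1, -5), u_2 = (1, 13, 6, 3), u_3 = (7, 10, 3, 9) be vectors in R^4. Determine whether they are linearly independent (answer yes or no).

Form the matrix with these vectors as rows and row reduce.
R2 ← R2 + (1/7)·R1: [0, 13, 41/7, 16/7]
R3 ← R3 + R1: [0, 10, 2, 4]
R3 ← R3 − (10/13)·R2: [0, 0, -228/91, 204/91]
3 nonzero rows, so the 3 vectors span a space of dimension 3.
Since 3 = 3, the vectors are linearly independent.

yes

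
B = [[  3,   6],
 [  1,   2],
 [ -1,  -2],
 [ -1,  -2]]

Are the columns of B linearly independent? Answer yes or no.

Row reduce B to echelon form.
R2 ← R2 − (1/3)·R1: [0, 0]
R3 ← R3 + (1/3)·R1: [0, 0]
R4 ← R4 + (1/3)·R1: [0, 0]
1 pivot among 2 columns.
Only 1 < 2 pivot columns, so the columns are linearly dependent.

no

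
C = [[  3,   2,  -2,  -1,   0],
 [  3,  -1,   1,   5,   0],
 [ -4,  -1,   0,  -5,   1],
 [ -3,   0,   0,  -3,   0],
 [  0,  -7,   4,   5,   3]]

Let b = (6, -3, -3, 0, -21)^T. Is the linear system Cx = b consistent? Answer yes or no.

Row reduce the augmented matrix [C | b].
R2 ← R2 − R1: [0, -3, 3, 6, 0, -9]
R3 ← R3 + (4/3)·R1: [0, 5/3, -8/3, -19/3, 1, 5]
R4 ← R4 + R1: [0, 2, -2, -4, 0, 6]
R3 ← R3 + (5/9)·R2: [0, 0, -1, -3, 1, 0]
R4 ← R4 + (2/3)·R2: [0, 0, 0, 0, 0, 0]
R5 ← R5 − (7/3)·R2: [0, 0, -3, -9, 3, 0]
R5 ← R5 − (3)·R3: [0, 0, 0, 0, 0, 0]
The echelon form has 3 nonzero rows, and every pivot lies in the first 5 columns, so rank(C) = rank([C|b]) = 3.
The system is consistent.

yes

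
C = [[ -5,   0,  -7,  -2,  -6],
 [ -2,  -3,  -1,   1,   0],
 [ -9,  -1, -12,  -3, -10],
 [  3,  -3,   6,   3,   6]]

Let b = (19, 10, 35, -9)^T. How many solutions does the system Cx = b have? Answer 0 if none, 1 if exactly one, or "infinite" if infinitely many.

infinite

Row reduce the augmented matrix [C | b].
R2 ← R2 − (2/5)·R1: [0, -3, 9/5, 9/5, 12/5, 12/5]
R3 ← R3 − (9/5)·R1: [0, -1, 3/5, 3/5, 4/5, 4/5]
R4 ← R4 + (3/5)·R1: [0, -3, 9/5, 9/5, 12/5, 12/5]
R3 ← R3 − (1/3)·R2: [0, 0, 0, 0, 0, 0]
R4 ← R4 − R2: [0, 0, 0, 0, 0, 0]
The echelon form has 2 nonzero rows, and every pivot lies in the first 5 columns, so rank(C) = rank([C|b]) = 2.
The system is consistent.
rank = 2 < 5 unknowns, so there are infinitely many solutions.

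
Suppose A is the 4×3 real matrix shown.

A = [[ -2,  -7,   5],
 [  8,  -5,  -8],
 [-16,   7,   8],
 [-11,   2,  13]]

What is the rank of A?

3

Row reduce to echelon form.
R2 ← R2 + (4)·R1: [0, -33, 12]
R3 ← R3 − (8)·R1: [0, 63, -32]
R4 ← R4 − (11/2)·R1: [0, 81/2, -29/2]
R3 ← R3 + (21/11)·R2: [0, 0, -100/11]
R4 ← R4 + (27/22)·R2: [0, 0, 5/22]
R4 ← R4 + (1/40)·R3: [0, 0, 0]
Echelon form has 3 nonzero rows, so rank(A) = 3.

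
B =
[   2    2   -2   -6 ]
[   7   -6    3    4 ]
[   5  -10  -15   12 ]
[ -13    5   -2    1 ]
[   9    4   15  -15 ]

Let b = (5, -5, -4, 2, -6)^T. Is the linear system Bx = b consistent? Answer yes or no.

Row reduce the augmented matrix [B | b].
R2 ← R2 − (7/2)·R1: [0, -13, 10, 25, -45/2]
R3 ← R3 − (5/2)·R1: [0, -15, -10, 27, -33/2]
R4 ← R4 + (13/2)·R1: [0, 18, -15, -38, 69/2]
R5 ← R5 − (9/2)·R1: [0, -5, 24, 12, -57/2]
R3 ← R3 − (15/13)·R2: [0, 0, -280/13, -24/13, 123/13]
R4 ← R4 + (18/13)·R2: [0, 0, -15/13, -44/13, 87/26]
R5 ← R5 − (5/13)·R2: [0, 0, 262/13, 31/13, -258/13]
R4 ← R4 − (3/56)·R3: [0, 0, 0, -23/7, 159/56]
R5 ← R5 + (131/140)·R3: [0, 0, 0, 23/35, -1539/140]
R5 ← R5 + (1/5)·R4: [0, 0, 0, 0, -417/40]
The echelon form has 5 nonzero rows; the last pivot sits in the augmented column, so rank(B) = 4 but rank([B|b]) = 5.
Since the ranks differ, the system is inconsistent.

no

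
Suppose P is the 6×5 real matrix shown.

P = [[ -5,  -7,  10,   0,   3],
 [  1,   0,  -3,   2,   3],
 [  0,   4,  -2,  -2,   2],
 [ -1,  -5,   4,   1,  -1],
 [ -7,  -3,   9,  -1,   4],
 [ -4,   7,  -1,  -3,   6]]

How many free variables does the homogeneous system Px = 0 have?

Row reduce to echelon form.
R2 ← R2 + (1/5)·R1: [0, -7/5, -1, 2, 18/5]
R4 ← R4 − (1/5)·R1: [0, -18/5, 2, 1, -8/5]
R5 ← R5 − (7/5)·R1: [0, 34/5, -5, -1, -1/5]
R6 ← R6 − (4/5)·R1: [0, 63/5, -9, -3, 18/5]
R3 ← R3 + (20/7)·R2: [0, 0, -34/7, 26/7, 86/7]
R4 ← R4 − (18/7)·R2: [0, 0, 32/7, -29/7, -76/7]
R5 ← R5 + (34/7)·R2: [0, 0, -69/7, 61/7, 121/7]
R6 ← R6 + (9)·R2: [0, 0, -18, 15, 36]
R4 ← R4 + (16/17)·R3: [0, 0, 0, -11/17, 12/17]
R5 ← R5 − (69/34)·R3: [0, 0, 0, 20/17, -130/17]
R6 ← R6 − (63/17)·R3: [0, 0, 0, 21/17, -162/17]
R5 ← R5 + (20/11)·R4: [0, 0, 0, 0, -70/11]
R6 ← R6 + (21/11)·R4: [0, 0, 0, 0, -90/11]
R6 ← R6 − (9/7)·R5: [0, 0, 0, 0, 0]
5 nonzero rows, so rank(P) = 5.
P has 5 columns; by rank–nullity, nullity = 5 − 5 = 0.

0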